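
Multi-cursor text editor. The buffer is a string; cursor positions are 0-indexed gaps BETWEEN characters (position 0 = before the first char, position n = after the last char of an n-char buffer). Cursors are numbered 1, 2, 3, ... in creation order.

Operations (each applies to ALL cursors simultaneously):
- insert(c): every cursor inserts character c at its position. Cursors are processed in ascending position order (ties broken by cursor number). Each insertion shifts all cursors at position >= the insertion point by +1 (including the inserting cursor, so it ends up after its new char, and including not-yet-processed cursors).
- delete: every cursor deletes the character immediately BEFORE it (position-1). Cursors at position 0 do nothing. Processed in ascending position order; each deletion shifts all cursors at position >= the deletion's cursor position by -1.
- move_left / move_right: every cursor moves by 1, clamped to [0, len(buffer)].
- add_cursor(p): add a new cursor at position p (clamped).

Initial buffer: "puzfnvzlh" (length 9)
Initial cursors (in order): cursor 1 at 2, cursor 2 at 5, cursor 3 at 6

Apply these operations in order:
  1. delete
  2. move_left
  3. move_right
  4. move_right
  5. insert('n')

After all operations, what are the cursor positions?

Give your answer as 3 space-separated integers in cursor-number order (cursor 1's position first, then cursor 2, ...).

Answer: 3 7 7

Derivation:
After op 1 (delete): buffer="pzfzlh" (len 6), cursors c1@1 c2@3 c3@3, authorship ......
After op 2 (move_left): buffer="pzfzlh" (len 6), cursors c1@0 c2@2 c3@2, authorship ......
After op 3 (move_right): buffer="pzfzlh" (len 6), cursors c1@1 c2@3 c3@3, authorship ......
After op 4 (move_right): buffer="pzfzlh" (len 6), cursors c1@2 c2@4 c3@4, authorship ......
After op 5 (insert('n')): buffer="pznfznnlh" (len 9), cursors c1@3 c2@7 c3@7, authorship ..1..23..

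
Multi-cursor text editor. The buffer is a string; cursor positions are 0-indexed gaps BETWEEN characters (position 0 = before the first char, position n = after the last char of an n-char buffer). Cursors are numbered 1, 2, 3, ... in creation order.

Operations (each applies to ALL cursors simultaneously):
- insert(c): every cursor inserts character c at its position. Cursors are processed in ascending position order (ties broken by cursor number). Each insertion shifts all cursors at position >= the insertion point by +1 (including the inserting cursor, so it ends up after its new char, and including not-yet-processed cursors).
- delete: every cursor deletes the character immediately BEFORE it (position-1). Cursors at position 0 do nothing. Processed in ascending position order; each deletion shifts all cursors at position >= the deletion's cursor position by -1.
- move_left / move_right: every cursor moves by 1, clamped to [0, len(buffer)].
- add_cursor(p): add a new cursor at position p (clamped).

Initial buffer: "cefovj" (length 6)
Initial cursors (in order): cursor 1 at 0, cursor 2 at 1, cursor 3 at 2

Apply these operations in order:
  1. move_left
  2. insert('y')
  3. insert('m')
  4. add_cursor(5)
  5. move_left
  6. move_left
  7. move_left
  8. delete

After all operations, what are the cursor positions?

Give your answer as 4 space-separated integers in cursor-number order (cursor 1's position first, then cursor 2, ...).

After op 1 (move_left): buffer="cefovj" (len 6), cursors c1@0 c2@0 c3@1, authorship ......
After op 2 (insert('y')): buffer="yycyefovj" (len 9), cursors c1@2 c2@2 c3@4, authorship 12.3.....
After op 3 (insert('m')): buffer="yymmcymefovj" (len 12), cursors c1@4 c2@4 c3@7, authorship 1212.33.....
After op 4 (add_cursor(5)): buffer="yymmcymefovj" (len 12), cursors c1@4 c2@4 c4@5 c3@7, authorship 1212.33.....
After op 5 (move_left): buffer="yymmcymefovj" (len 12), cursors c1@3 c2@3 c4@4 c3@6, authorship 1212.33.....
After op 6 (move_left): buffer="yymmcymefovj" (len 12), cursors c1@2 c2@2 c4@3 c3@5, authorship 1212.33.....
After op 7 (move_left): buffer="yymmcymefovj" (len 12), cursors c1@1 c2@1 c4@2 c3@4, authorship 1212.33.....
After op 8 (delete): buffer="mcymefovj" (len 9), cursors c1@0 c2@0 c4@0 c3@1, authorship 1.33.....

Answer: 0 0 1 0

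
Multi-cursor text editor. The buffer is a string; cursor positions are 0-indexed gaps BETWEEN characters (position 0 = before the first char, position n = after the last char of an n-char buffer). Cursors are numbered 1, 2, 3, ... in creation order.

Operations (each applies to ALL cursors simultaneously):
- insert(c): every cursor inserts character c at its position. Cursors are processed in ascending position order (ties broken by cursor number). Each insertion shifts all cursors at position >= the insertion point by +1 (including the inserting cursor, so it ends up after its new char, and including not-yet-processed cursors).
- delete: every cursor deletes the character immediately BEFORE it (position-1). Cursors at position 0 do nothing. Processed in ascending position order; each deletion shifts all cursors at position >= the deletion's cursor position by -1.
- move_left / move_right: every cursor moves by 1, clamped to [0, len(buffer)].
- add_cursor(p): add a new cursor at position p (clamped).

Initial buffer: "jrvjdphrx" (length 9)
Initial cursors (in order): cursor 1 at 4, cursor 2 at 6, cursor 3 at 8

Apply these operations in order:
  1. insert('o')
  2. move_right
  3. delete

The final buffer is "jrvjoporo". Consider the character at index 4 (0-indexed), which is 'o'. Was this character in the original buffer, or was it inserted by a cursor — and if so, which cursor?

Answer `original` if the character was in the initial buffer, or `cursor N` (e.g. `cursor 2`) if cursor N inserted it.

After op 1 (insert('o')): buffer="jrvjodpohrox" (len 12), cursors c1@5 c2@8 c3@11, authorship ....1..2..3.
After op 2 (move_right): buffer="jrvjodpohrox" (len 12), cursors c1@6 c2@9 c3@12, authorship ....1..2..3.
After op 3 (delete): buffer="jrvjoporo" (len 9), cursors c1@5 c2@7 c3@9, authorship ....1.2.3
Authorship (.=original, N=cursor N): . . . . 1 . 2 . 3
Index 4: author = 1

Answer: cursor 1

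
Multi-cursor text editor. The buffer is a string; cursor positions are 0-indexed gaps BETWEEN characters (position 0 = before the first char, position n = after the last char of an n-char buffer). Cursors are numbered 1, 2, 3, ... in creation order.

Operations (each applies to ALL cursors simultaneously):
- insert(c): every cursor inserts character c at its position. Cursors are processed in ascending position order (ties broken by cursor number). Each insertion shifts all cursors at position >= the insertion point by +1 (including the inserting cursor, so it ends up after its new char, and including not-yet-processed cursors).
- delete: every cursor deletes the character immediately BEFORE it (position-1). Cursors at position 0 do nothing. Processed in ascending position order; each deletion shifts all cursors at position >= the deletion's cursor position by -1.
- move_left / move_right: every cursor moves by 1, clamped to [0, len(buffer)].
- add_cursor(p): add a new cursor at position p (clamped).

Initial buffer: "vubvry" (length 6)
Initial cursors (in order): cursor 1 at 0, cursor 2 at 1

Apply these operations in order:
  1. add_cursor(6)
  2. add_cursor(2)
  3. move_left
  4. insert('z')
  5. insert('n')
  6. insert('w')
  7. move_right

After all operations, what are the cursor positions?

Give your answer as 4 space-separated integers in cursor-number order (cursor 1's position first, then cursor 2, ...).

After op 1 (add_cursor(6)): buffer="vubvry" (len 6), cursors c1@0 c2@1 c3@6, authorship ......
After op 2 (add_cursor(2)): buffer="vubvry" (len 6), cursors c1@0 c2@1 c4@2 c3@6, authorship ......
After op 3 (move_left): buffer="vubvry" (len 6), cursors c1@0 c2@0 c4@1 c3@5, authorship ......
After op 4 (insert('z')): buffer="zzvzubvrzy" (len 10), cursors c1@2 c2@2 c4@4 c3@9, authorship 12.4....3.
After op 5 (insert('n')): buffer="zznnvznubvrzny" (len 14), cursors c1@4 c2@4 c4@7 c3@13, authorship 1212.44....33.
After op 6 (insert('w')): buffer="zznnwwvznwubvrznwy" (len 18), cursors c1@6 c2@6 c4@10 c3@17, authorship 121212.444....333.
After op 7 (move_right): buffer="zznnwwvznwubvrznwy" (len 18), cursors c1@7 c2@7 c4@11 c3@18, authorship 121212.444....333.

Answer: 7 7 18 11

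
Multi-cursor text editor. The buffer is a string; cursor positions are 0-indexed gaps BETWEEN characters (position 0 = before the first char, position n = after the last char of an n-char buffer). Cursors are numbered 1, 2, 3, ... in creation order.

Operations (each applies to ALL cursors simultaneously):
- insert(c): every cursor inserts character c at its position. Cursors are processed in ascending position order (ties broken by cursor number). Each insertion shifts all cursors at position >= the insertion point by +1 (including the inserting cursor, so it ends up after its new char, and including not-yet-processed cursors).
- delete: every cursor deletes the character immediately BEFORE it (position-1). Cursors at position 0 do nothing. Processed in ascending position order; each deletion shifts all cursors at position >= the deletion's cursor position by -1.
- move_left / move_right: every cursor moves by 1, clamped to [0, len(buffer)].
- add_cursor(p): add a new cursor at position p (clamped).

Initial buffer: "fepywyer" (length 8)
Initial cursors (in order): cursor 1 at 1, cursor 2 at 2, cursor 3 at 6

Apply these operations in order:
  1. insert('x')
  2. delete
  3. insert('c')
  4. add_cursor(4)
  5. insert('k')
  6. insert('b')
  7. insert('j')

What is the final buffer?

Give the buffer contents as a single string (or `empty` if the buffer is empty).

After op 1 (insert('x')): buffer="fxexpywyxer" (len 11), cursors c1@2 c2@4 c3@9, authorship .1.2....3..
After op 2 (delete): buffer="fepywyer" (len 8), cursors c1@1 c2@2 c3@6, authorship ........
After op 3 (insert('c')): buffer="fcecpywycer" (len 11), cursors c1@2 c2@4 c3@9, authorship .1.2....3..
After op 4 (add_cursor(4)): buffer="fcecpywycer" (len 11), cursors c1@2 c2@4 c4@4 c3@9, authorship .1.2....3..
After op 5 (insert('k')): buffer="fckeckkpywycker" (len 15), cursors c1@3 c2@7 c4@7 c3@13, authorship .11.224....33..
After op 6 (insert('b')): buffer="fckbeckkbbpywyckber" (len 19), cursors c1@4 c2@10 c4@10 c3@17, authorship .111.22424....333..
After op 7 (insert('j')): buffer="fckbjeckkbbjjpywyckbjer" (len 23), cursors c1@5 c2@13 c4@13 c3@21, authorship .1111.2242424....3333..

Answer: fckbjeckkbbjjpywyckbjer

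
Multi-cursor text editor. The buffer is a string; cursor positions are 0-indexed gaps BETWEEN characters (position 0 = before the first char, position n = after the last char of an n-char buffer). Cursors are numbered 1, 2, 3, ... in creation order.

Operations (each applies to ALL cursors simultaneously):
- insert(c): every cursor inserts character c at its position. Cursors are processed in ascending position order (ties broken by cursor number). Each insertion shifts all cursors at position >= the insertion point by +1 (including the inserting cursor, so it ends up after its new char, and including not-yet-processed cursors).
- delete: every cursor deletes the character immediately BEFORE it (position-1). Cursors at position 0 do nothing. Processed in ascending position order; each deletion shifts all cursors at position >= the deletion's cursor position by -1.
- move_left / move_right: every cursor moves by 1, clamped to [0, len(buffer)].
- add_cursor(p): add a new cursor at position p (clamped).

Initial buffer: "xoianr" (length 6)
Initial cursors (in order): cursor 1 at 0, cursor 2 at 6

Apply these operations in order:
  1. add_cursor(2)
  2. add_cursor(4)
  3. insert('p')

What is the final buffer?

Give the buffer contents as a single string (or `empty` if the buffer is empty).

Answer: pxopiapnrp

Derivation:
After op 1 (add_cursor(2)): buffer="xoianr" (len 6), cursors c1@0 c3@2 c2@6, authorship ......
After op 2 (add_cursor(4)): buffer="xoianr" (len 6), cursors c1@0 c3@2 c4@4 c2@6, authorship ......
After op 3 (insert('p')): buffer="pxopiapnrp" (len 10), cursors c1@1 c3@4 c4@7 c2@10, authorship 1..3..4..2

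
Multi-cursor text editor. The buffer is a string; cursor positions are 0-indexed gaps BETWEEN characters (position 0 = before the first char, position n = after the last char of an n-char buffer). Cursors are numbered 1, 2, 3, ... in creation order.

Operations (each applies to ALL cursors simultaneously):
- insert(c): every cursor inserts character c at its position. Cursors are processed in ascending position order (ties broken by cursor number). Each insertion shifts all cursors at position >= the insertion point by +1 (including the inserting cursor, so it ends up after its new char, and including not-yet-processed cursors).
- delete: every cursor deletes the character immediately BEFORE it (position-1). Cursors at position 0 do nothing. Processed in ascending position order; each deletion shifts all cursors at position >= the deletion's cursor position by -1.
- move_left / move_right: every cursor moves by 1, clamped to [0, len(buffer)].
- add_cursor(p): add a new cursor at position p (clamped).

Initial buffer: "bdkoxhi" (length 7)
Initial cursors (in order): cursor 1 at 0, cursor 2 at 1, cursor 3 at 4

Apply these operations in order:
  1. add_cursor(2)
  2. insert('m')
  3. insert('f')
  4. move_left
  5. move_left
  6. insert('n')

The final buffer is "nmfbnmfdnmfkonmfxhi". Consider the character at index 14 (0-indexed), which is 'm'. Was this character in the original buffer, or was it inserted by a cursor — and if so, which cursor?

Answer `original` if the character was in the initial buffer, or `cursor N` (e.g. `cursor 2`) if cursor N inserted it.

After op 1 (add_cursor(2)): buffer="bdkoxhi" (len 7), cursors c1@0 c2@1 c4@2 c3@4, authorship .......
After op 2 (insert('m')): buffer="mbmdmkomxhi" (len 11), cursors c1@1 c2@3 c4@5 c3@8, authorship 1.2.4..3...
After op 3 (insert('f')): buffer="mfbmfdmfkomfxhi" (len 15), cursors c1@2 c2@5 c4@8 c3@12, authorship 11.22.44..33...
After op 4 (move_left): buffer="mfbmfdmfkomfxhi" (len 15), cursors c1@1 c2@4 c4@7 c3@11, authorship 11.22.44..33...
After op 5 (move_left): buffer="mfbmfdmfkomfxhi" (len 15), cursors c1@0 c2@3 c4@6 c3@10, authorship 11.22.44..33...
After op 6 (insert('n')): buffer="nmfbnmfdnmfkonmfxhi" (len 19), cursors c1@1 c2@5 c4@9 c3@14, authorship 111.222.444..333...
Authorship (.=original, N=cursor N): 1 1 1 . 2 2 2 . 4 4 4 . . 3 3 3 . . .
Index 14: author = 3

Answer: cursor 3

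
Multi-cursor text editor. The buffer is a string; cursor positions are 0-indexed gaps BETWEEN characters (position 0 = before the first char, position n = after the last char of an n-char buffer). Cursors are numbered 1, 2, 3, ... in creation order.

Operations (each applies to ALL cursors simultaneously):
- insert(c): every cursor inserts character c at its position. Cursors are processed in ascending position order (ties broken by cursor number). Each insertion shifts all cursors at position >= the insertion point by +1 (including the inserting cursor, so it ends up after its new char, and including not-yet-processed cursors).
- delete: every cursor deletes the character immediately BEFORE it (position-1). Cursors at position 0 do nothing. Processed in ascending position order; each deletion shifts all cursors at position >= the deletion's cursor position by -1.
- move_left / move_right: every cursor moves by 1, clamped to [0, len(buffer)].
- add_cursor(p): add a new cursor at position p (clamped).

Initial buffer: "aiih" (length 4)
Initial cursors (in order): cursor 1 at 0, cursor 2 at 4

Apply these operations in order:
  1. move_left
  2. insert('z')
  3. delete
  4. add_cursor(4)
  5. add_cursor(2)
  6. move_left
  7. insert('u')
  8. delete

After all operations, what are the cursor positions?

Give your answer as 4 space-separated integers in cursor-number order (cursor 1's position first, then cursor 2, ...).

After op 1 (move_left): buffer="aiih" (len 4), cursors c1@0 c2@3, authorship ....
After op 2 (insert('z')): buffer="zaiizh" (len 6), cursors c1@1 c2@5, authorship 1...2.
After op 3 (delete): buffer="aiih" (len 4), cursors c1@0 c2@3, authorship ....
After op 4 (add_cursor(4)): buffer="aiih" (len 4), cursors c1@0 c2@3 c3@4, authorship ....
After op 5 (add_cursor(2)): buffer="aiih" (len 4), cursors c1@0 c4@2 c2@3 c3@4, authorship ....
After op 6 (move_left): buffer="aiih" (len 4), cursors c1@0 c4@1 c2@2 c3@3, authorship ....
After op 7 (insert('u')): buffer="uauiuiuh" (len 8), cursors c1@1 c4@3 c2@5 c3@7, authorship 1.4.2.3.
After op 8 (delete): buffer="aiih" (len 4), cursors c1@0 c4@1 c2@2 c3@3, authorship ....

Answer: 0 2 3 1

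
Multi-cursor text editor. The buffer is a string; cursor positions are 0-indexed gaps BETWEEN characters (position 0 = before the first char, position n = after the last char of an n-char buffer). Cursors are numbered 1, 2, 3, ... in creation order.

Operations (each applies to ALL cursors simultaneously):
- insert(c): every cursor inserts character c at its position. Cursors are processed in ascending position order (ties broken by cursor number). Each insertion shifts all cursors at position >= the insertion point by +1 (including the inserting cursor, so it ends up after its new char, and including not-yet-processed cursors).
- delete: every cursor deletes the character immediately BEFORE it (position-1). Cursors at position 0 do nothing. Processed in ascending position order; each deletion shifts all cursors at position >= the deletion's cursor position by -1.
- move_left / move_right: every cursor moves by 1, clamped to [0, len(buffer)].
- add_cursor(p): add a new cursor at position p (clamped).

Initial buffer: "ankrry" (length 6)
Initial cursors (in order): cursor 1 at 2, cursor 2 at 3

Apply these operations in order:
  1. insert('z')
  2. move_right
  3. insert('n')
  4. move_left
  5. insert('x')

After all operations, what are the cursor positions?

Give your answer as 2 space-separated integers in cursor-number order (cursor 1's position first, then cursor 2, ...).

After op 1 (insert('z')): buffer="anzkzrry" (len 8), cursors c1@3 c2@5, authorship ..1.2...
After op 2 (move_right): buffer="anzkzrry" (len 8), cursors c1@4 c2@6, authorship ..1.2...
After op 3 (insert('n')): buffer="anzknzrnry" (len 10), cursors c1@5 c2@8, authorship ..1.12.2..
After op 4 (move_left): buffer="anzknzrnry" (len 10), cursors c1@4 c2@7, authorship ..1.12.2..
After op 5 (insert('x')): buffer="anzkxnzrxnry" (len 12), cursors c1@5 c2@9, authorship ..1.112.22..

Answer: 5 9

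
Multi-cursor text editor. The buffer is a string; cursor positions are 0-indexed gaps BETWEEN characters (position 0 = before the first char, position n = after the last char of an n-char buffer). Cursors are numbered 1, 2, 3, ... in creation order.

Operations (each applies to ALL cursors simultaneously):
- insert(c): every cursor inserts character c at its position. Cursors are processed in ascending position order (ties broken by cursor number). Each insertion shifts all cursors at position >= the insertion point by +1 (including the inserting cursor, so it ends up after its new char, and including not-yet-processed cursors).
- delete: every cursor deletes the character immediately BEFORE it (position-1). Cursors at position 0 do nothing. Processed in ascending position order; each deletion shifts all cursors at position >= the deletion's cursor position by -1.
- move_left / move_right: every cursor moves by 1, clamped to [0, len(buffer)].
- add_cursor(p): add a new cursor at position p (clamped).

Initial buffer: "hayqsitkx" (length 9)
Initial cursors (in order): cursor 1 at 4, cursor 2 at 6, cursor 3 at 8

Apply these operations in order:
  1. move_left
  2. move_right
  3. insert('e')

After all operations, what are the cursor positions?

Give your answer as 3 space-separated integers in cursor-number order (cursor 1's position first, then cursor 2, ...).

After op 1 (move_left): buffer="hayqsitkx" (len 9), cursors c1@3 c2@5 c3@7, authorship .........
After op 2 (move_right): buffer="hayqsitkx" (len 9), cursors c1@4 c2@6 c3@8, authorship .........
After op 3 (insert('e')): buffer="hayqesietkex" (len 12), cursors c1@5 c2@8 c3@11, authorship ....1..2..3.

Answer: 5 8 11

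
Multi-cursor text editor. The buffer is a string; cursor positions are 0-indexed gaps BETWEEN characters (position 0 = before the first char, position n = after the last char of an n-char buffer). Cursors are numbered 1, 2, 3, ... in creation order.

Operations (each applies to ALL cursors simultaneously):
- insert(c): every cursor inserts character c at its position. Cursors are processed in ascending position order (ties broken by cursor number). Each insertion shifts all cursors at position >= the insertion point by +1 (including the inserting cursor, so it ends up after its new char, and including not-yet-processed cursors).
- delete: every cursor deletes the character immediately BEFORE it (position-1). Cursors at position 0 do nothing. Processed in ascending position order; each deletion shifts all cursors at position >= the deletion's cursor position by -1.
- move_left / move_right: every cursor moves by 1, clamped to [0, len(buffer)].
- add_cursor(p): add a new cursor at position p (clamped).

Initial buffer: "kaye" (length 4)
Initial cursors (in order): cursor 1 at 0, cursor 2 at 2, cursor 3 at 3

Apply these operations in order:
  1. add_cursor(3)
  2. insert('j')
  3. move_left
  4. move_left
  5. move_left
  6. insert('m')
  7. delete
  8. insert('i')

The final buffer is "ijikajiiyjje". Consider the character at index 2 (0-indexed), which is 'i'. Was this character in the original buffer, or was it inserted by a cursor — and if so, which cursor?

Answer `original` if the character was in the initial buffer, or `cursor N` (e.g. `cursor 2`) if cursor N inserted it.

Answer: cursor 2

Derivation:
After op 1 (add_cursor(3)): buffer="kaye" (len 4), cursors c1@0 c2@2 c3@3 c4@3, authorship ....
After op 2 (insert('j')): buffer="jkajyjje" (len 8), cursors c1@1 c2@4 c3@7 c4@7, authorship 1..2.34.
After op 3 (move_left): buffer="jkajyjje" (len 8), cursors c1@0 c2@3 c3@6 c4@6, authorship 1..2.34.
After op 4 (move_left): buffer="jkajyjje" (len 8), cursors c1@0 c2@2 c3@5 c4@5, authorship 1..2.34.
After op 5 (move_left): buffer="jkajyjje" (len 8), cursors c1@0 c2@1 c3@4 c4@4, authorship 1..2.34.
After op 6 (insert('m')): buffer="mjmkajmmyjje" (len 12), cursors c1@1 c2@3 c3@8 c4@8, authorship 112..234.34.
After op 7 (delete): buffer="jkajyjje" (len 8), cursors c1@0 c2@1 c3@4 c4@4, authorship 1..2.34.
After op 8 (insert('i')): buffer="ijikajiiyjje" (len 12), cursors c1@1 c2@3 c3@8 c4@8, authorship 112..234.34.
Authorship (.=original, N=cursor N): 1 1 2 . . 2 3 4 . 3 4 .
Index 2: author = 2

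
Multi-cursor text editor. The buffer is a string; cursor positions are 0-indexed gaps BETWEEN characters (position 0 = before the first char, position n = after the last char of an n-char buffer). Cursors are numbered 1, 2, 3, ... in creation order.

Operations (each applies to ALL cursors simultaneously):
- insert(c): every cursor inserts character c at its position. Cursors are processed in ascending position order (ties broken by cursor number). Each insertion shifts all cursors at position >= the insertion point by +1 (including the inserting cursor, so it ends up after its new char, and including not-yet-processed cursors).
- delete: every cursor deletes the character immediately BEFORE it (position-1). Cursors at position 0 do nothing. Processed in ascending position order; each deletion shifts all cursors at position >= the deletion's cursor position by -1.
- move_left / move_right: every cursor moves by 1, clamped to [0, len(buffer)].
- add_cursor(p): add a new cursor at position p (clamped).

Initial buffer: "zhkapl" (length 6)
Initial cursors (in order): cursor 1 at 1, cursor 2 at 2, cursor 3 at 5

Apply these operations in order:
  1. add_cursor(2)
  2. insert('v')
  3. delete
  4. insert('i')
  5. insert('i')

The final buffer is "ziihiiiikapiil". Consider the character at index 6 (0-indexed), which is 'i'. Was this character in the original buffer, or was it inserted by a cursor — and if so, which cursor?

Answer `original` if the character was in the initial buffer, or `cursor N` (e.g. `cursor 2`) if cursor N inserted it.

After op 1 (add_cursor(2)): buffer="zhkapl" (len 6), cursors c1@1 c2@2 c4@2 c3@5, authorship ......
After op 2 (insert('v')): buffer="zvhvvkapvl" (len 10), cursors c1@2 c2@5 c4@5 c3@9, authorship .1.24...3.
After op 3 (delete): buffer="zhkapl" (len 6), cursors c1@1 c2@2 c4@2 c3@5, authorship ......
After op 4 (insert('i')): buffer="zihiikapil" (len 10), cursors c1@2 c2@5 c4@5 c3@9, authorship .1.24...3.
After op 5 (insert('i')): buffer="ziihiiiikapiil" (len 14), cursors c1@3 c2@8 c4@8 c3@13, authorship .11.2424...33.
Authorship (.=original, N=cursor N): . 1 1 . 2 4 2 4 . . . 3 3 .
Index 6: author = 2

Answer: cursor 2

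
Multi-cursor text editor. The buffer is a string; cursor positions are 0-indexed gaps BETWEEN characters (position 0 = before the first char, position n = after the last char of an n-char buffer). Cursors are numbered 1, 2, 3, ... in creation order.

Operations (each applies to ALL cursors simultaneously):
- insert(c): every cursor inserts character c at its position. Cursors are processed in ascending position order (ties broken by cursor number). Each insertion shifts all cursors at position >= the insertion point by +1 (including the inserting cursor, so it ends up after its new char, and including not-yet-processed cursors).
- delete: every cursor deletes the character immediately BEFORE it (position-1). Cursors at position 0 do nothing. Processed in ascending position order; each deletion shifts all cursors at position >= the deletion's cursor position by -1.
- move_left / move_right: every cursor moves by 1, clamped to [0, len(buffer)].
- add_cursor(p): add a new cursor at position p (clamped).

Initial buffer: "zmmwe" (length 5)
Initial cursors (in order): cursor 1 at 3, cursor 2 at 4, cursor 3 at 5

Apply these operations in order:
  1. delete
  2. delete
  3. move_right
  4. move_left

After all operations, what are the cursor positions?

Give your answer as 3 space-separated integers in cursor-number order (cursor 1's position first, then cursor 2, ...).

After op 1 (delete): buffer="zm" (len 2), cursors c1@2 c2@2 c3@2, authorship ..
After op 2 (delete): buffer="" (len 0), cursors c1@0 c2@0 c3@0, authorship 
After op 3 (move_right): buffer="" (len 0), cursors c1@0 c2@0 c3@0, authorship 
After op 4 (move_left): buffer="" (len 0), cursors c1@0 c2@0 c3@0, authorship 

Answer: 0 0 0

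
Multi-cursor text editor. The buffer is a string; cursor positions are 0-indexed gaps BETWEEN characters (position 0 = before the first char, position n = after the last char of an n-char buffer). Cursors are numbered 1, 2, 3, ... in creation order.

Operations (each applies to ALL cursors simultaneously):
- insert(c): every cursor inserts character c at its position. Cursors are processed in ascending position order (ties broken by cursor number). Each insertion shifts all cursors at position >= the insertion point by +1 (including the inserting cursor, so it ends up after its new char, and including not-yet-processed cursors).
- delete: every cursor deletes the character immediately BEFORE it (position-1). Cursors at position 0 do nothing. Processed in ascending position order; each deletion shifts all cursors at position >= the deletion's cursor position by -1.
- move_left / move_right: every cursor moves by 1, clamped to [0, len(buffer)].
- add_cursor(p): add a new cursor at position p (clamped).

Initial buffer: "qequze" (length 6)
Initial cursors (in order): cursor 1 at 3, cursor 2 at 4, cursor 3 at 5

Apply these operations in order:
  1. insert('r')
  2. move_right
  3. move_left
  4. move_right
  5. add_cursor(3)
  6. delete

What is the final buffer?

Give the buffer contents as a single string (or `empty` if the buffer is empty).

Answer: qerrr

Derivation:
After op 1 (insert('r')): buffer="qeqrurzre" (len 9), cursors c1@4 c2@6 c3@8, authorship ...1.2.3.
After op 2 (move_right): buffer="qeqrurzre" (len 9), cursors c1@5 c2@7 c3@9, authorship ...1.2.3.
After op 3 (move_left): buffer="qeqrurzre" (len 9), cursors c1@4 c2@6 c3@8, authorship ...1.2.3.
After op 4 (move_right): buffer="qeqrurzre" (len 9), cursors c1@5 c2@7 c3@9, authorship ...1.2.3.
After op 5 (add_cursor(3)): buffer="qeqrurzre" (len 9), cursors c4@3 c1@5 c2@7 c3@9, authorship ...1.2.3.
After op 6 (delete): buffer="qerrr" (len 5), cursors c4@2 c1@3 c2@4 c3@5, authorship ..123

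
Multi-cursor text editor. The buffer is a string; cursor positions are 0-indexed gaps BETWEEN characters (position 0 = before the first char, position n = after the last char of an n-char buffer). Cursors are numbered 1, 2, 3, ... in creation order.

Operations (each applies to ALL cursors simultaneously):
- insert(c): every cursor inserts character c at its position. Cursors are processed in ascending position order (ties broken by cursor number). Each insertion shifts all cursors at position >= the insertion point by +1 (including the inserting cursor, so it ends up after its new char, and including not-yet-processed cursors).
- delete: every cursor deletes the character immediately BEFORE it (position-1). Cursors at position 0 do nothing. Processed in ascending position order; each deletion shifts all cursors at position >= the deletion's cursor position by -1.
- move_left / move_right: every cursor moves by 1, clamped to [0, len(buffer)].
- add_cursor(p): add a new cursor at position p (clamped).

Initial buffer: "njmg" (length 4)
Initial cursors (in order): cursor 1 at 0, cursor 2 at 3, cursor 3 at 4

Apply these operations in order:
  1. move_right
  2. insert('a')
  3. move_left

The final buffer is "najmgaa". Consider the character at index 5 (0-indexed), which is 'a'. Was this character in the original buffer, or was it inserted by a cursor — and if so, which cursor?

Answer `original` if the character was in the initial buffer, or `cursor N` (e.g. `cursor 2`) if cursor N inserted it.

Answer: cursor 2

Derivation:
After op 1 (move_right): buffer="njmg" (len 4), cursors c1@1 c2@4 c3@4, authorship ....
After op 2 (insert('a')): buffer="najmgaa" (len 7), cursors c1@2 c2@7 c3@7, authorship .1...23
After op 3 (move_left): buffer="najmgaa" (len 7), cursors c1@1 c2@6 c3@6, authorship .1...23
Authorship (.=original, N=cursor N): . 1 . . . 2 3
Index 5: author = 2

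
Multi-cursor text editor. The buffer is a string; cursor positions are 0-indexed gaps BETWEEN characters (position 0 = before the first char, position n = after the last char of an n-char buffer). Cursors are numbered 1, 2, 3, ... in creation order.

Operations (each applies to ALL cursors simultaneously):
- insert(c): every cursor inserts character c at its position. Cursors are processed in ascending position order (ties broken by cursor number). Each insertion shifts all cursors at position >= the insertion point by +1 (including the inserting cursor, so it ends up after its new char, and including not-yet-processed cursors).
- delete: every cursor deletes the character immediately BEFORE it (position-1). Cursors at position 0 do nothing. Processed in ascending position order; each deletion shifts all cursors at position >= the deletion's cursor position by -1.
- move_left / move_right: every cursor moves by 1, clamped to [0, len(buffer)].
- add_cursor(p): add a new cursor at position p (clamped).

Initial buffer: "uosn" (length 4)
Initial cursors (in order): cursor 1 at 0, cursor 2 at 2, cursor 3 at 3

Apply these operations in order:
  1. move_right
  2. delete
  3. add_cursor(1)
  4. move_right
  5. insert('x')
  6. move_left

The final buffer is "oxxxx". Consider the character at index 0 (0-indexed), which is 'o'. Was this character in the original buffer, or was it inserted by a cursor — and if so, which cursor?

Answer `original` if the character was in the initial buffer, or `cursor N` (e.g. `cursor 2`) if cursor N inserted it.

Answer: original

Derivation:
After op 1 (move_right): buffer="uosn" (len 4), cursors c1@1 c2@3 c3@4, authorship ....
After op 2 (delete): buffer="o" (len 1), cursors c1@0 c2@1 c3@1, authorship .
After op 3 (add_cursor(1)): buffer="o" (len 1), cursors c1@0 c2@1 c3@1 c4@1, authorship .
After op 4 (move_right): buffer="o" (len 1), cursors c1@1 c2@1 c3@1 c4@1, authorship .
After op 5 (insert('x')): buffer="oxxxx" (len 5), cursors c1@5 c2@5 c3@5 c4@5, authorship .1234
After op 6 (move_left): buffer="oxxxx" (len 5), cursors c1@4 c2@4 c3@4 c4@4, authorship .1234
Authorship (.=original, N=cursor N): . 1 2 3 4
Index 0: author = original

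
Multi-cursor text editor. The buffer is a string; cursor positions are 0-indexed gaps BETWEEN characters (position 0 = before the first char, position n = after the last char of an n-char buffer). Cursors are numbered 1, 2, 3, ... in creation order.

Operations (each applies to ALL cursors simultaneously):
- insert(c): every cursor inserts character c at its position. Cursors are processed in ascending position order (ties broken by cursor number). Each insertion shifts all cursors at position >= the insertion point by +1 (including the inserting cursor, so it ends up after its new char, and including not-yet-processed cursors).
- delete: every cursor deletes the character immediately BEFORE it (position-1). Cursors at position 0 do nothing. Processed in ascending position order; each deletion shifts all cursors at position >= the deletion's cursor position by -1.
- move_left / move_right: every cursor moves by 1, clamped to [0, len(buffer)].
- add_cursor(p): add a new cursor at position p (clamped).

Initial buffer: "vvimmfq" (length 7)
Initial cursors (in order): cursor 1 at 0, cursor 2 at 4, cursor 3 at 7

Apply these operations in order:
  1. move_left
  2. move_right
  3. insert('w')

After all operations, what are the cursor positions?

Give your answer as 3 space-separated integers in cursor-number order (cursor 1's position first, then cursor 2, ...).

After op 1 (move_left): buffer="vvimmfq" (len 7), cursors c1@0 c2@3 c3@6, authorship .......
After op 2 (move_right): buffer="vvimmfq" (len 7), cursors c1@1 c2@4 c3@7, authorship .......
After op 3 (insert('w')): buffer="vwvimwmfqw" (len 10), cursors c1@2 c2@6 c3@10, authorship .1...2...3

Answer: 2 6 10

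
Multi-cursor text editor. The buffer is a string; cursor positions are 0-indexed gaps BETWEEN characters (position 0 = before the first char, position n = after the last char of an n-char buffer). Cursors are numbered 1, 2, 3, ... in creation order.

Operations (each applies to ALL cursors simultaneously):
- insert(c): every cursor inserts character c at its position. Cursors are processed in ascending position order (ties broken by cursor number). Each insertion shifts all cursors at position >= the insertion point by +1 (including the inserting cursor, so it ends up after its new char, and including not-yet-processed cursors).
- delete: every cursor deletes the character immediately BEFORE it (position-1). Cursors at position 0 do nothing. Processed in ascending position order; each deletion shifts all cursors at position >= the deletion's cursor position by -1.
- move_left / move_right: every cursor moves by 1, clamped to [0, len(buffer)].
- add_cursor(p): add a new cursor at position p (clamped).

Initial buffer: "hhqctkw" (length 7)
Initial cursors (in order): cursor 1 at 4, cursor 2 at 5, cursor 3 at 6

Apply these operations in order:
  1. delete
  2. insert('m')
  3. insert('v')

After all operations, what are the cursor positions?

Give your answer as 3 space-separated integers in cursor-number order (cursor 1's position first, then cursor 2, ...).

After op 1 (delete): buffer="hhqw" (len 4), cursors c1@3 c2@3 c3@3, authorship ....
After op 2 (insert('m')): buffer="hhqmmmw" (len 7), cursors c1@6 c2@6 c3@6, authorship ...123.
After op 3 (insert('v')): buffer="hhqmmmvvvw" (len 10), cursors c1@9 c2@9 c3@9, authorship ...123123.

Answer: 9 9 9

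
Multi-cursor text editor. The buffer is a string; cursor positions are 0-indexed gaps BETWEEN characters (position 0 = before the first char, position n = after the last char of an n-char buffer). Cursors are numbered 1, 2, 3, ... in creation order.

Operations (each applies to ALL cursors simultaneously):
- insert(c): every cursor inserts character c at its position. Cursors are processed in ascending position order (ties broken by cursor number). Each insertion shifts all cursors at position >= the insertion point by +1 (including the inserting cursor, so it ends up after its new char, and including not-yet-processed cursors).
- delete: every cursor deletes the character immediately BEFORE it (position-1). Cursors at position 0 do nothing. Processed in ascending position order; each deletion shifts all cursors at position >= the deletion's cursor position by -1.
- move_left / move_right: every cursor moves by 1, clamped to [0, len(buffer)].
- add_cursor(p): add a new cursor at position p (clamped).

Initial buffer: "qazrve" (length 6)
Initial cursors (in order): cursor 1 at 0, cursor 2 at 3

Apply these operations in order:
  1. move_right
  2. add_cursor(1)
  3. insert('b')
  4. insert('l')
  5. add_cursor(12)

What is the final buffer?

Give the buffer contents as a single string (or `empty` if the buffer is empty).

Answer: qbbllazrblve

Derivation:
After op 1 (move_right): buffer="qazrve" (len 6), cursors c1@1 c2@4, authorship ......
After op 2 (add_cursor(1)): buffer="qazrve" (len 6), cursors c1@1 c3@1 c2@4, authorship ......
After op 3 (insert('b')): buffer="qbbazrbve" (len 9), cursors c1@3 c3@3 c2@7, authorship .13...2..
After op 4 (insert('l')): buffer="qbbllazrblve" (len 12), cursors c1@5 c3@5 c2@10, authorship .1313...22..
After op 5 (add_cursor(12)): buffer="qbbllazrblve" (len 12), cursors c1@5 c3@5 c2@10 c4@12, authorship .1313...22..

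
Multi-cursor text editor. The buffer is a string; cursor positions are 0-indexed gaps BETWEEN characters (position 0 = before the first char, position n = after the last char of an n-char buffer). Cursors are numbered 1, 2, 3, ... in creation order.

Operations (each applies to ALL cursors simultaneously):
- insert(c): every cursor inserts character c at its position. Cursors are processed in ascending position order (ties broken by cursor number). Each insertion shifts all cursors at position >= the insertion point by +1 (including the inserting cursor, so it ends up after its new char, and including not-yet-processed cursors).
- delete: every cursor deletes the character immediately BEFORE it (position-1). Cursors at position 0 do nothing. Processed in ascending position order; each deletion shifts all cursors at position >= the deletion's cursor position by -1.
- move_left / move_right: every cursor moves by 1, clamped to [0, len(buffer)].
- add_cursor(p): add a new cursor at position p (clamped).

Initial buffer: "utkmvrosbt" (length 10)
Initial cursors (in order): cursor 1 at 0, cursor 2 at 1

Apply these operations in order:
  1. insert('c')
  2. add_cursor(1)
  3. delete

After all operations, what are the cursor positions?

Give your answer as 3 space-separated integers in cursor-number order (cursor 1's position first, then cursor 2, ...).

After op 1 (insert('c')): buffer="cuctkmvrosbt" (len 12), cursors c1@1 c2@3, authorship 1.2.........
After op 2 (add_cursor(1)): buffer="cuctkmvrosbt" (len 12), cursors c1@1 c3@1 c2@3, authorship 1.2.........
After op 3 (delete): buffer="utkmvrosbt" (len 10), cursors c1@0 c3@0 c2@1, authorship ..........

Answer: 0 1 0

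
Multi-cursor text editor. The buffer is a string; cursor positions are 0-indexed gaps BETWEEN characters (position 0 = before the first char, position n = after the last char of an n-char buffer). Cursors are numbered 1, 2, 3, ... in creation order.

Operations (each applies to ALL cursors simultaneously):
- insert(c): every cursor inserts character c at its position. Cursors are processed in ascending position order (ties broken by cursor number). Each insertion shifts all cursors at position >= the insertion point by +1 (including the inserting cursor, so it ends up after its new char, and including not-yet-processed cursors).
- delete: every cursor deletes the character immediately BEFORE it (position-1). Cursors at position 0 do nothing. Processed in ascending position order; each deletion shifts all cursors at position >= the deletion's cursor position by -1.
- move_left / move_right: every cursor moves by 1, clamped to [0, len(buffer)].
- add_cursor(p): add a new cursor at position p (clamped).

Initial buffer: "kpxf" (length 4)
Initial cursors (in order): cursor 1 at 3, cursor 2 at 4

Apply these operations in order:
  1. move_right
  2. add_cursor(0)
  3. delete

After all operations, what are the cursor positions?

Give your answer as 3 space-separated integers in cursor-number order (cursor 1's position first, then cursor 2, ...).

Answer: 2 2 0

Derivation:
After op 1 (move_right): buffer="kpxf" (len 4), cursors c1@4 c2@4, authorship ....
After op 2 (add_cursor(0)): buffer="kpxf" (len 4), cursors c3@0 c1@4 c2@4, authorship ....
After op 3 (delete): buffer="kp" (len 2), cursors c3@0 c1@2 c2@2, authorship ..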